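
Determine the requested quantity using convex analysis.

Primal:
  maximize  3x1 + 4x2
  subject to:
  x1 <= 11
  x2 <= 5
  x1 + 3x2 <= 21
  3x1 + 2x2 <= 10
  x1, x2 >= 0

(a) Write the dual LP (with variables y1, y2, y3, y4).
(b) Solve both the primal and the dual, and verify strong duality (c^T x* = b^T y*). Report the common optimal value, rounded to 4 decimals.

The standard primal-dual pair for 'max c^T x s.t. A x <= b, x >= 0' is:
  Dual:  min b^T y  s.t.  A^T y >= c,  y >= 0.

So the dual LP is:
  minimize  11y1 + 5y2 + 21y3 + 10y4
  subject to:
    y1 + y3 + 3y4 >= 3
    y2 + 3y3 + 2y4 >= 4
    y1, y2, y3, y4 >= 0

Solving the primal: x* = (0, 5).
  primal value c^T x* = 20.
Solving the dual: y* = (0, 2, 0, 1).
  dual value b^T y* = 20.
Strong duality: c^T x* = b^T y*. Confirmed.

20


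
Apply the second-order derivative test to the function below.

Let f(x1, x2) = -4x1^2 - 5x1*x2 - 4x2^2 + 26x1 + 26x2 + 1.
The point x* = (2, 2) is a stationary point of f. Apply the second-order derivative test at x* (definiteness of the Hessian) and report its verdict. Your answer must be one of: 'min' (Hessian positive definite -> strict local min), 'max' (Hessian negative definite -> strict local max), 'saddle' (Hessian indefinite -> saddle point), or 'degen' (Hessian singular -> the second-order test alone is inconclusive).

Compute the Hessian H = grad^2 f:
  H = [[-8, -5], [-5, -8]]
Verify stationarity: grad f(x*) = H x* + g = (0, 0).
Eigenvalues of H: -13, -3.
Both eigenvalues < 0, so H is negative definite -> x* is a strict local max.

max


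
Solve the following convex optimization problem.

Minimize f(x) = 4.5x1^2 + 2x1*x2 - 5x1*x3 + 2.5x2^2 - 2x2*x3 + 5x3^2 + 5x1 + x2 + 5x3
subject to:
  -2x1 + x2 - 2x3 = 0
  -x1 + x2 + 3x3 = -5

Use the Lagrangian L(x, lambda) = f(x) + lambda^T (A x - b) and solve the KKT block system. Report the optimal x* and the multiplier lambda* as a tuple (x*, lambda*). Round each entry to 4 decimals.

Form the Lagrangian:
  L(x, lambda) = (1/2) x^T Q x + c^T x + lambda^T (A x - b)
Stationarity (grad_x L = 0): Q x + c + A^T lambda = 0.
Primal feasibility: A x = b.

This gives the KKT block system:
  [ Q   A^T ] [ x     ]   [-c ]
  [ A    0  ] [ lambda ] = [ b ]

Solving the linear system:
  x*      = (0.1568, -1.7491, -1.0314)
  lambda* = (2.7014, 2.6675)
  f(x*)   = 3.6079

x* = (0.1568, -1.7491, -1.0314), lambda* = (2.7014, 2.6675)


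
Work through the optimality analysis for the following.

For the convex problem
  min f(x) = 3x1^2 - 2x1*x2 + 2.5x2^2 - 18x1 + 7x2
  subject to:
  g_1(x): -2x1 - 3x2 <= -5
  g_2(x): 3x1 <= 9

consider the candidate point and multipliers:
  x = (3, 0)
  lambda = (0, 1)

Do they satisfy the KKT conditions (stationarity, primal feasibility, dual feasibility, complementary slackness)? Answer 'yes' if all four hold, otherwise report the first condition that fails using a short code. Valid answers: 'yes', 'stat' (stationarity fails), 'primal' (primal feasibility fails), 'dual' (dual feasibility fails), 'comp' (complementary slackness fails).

Gradient of f: grad f(x) = Q x + c = (0, 1)
Constraint values g_i(x) = a_i^T x - b_i:
  g_1((3, 0)) = -1
  g_2((3, 0)) = 0
Stationarity residual: grad f(x) + sum_i lambda_i a_i = (3, 1)
  -> stationarity FAILS
Primal feasibility (all g_i <= 0): OK
Dual feasibility (all lambda_i >= 0): OK
Complementary slackness (lambda_i * g_i(x) = 0 for all i): OK

Verdict: the first failing condition is stationarity -> stat.

stat


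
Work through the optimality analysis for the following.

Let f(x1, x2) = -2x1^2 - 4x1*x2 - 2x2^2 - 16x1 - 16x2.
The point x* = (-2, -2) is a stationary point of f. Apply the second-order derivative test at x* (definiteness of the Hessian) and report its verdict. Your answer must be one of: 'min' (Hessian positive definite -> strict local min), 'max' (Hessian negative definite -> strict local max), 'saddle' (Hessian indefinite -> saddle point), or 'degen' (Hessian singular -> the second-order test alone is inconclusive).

Compute the Hessian H = grad^2 f:
  H = [[-4, -4], [-4, -4]]
Verify stationarity: grad f(x*) = H x* + g = (0, 0).
Eigenvalues of H: -8, 0.
H has a zero eigenvalue (singular; negative semidefinite but not definite), so H is neither positive definite, negative definite, nor indefinite. The second-order test alone is inconclusive -> degen.
(Indeed, f is constant along the null direction of H through x*, so x* is not a strict local extremum.)

degen


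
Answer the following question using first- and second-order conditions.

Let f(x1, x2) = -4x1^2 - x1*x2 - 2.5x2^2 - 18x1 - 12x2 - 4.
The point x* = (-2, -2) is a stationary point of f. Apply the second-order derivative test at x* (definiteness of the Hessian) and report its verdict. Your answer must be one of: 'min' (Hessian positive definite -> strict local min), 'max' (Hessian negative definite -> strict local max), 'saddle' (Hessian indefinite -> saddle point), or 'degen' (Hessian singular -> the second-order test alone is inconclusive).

Compute the Hessian H = grad^2 f:
  H = [[-8, -1], [-1, -5]]
Verify stationarity: grad f(x*) = H x* + g = (0, 0).
Eigenvalues of H: -8.3028, -4.6972.
Both eigenvalues < 0, so H is negative definite -> x* is a strict local max.

max


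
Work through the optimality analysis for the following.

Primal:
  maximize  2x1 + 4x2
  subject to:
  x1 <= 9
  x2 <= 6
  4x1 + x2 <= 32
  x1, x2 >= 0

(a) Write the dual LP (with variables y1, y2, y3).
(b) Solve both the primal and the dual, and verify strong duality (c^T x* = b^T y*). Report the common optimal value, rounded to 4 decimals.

The standard primal-dual pair for 'max c^T x s.t. A x <= b, x >= 0' is:
  Dual:  min b^T y  s.t.  A^T y >= c,  y >= 0.

So the dual LP is:
  minimize  9y1 + 6y2 + 32y3
  subject to:
    y1 + 4y3 >= 2
    y2 + y3 >= 4
    y1, y2, y3 >= 0

Solving the primal: x* = (6.5, 6).
  primal value c^T x* = 37.
Solving the dual: y* = (0, 3.5, 0.5).
  dual value b^T y* = 37.
Strong duality: c^T x* = b^T y*. Confirmed.

37


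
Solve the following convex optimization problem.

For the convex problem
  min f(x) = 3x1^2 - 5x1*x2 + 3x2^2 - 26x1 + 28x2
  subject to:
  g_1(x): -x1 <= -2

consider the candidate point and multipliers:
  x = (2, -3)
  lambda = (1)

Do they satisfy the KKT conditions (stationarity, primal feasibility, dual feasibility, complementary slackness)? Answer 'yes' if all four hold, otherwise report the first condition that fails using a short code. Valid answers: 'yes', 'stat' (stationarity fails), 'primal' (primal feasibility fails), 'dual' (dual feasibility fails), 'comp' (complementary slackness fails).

Gradient of f: grad f(x) = Q x + c = (1, 0)
Constraint values g_i(x) = a_i^T x - b_i:
  g_1((2, -3)) = 0
Stationarity residual: grad f(x) + sum_i lambda_i a_i = (0, 0)
  -> stationarity OK
Primal feasibility (all g_i <= 0): OK
Dual feasibility (all lambda_i >= 0): OK
Complementary slackness (lambda_i * g_i(x) = 0 for all i): OK

Verdict: yes, KKT holds.

yes


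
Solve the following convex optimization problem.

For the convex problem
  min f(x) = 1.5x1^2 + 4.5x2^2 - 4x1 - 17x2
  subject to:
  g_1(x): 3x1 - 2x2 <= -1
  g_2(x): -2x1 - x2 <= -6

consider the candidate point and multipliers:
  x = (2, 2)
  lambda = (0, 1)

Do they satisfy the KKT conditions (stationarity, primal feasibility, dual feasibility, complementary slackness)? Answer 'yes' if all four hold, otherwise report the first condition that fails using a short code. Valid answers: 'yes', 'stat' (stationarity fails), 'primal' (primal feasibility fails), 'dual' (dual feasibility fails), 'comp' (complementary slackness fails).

Gradient of f: grad f(x) = Q x + c = (2, 1)
Constraint values g_i(x) = a_i^T x - b_i:
  g_1((2, 2)) = 3
  g_2((2, 2)) = 0
Stationarity residual: grad f(x) + sum_i lambda_i a_i = (0, 0)
  -> stationarity OK
Primal feasibility (all g_i <= 0): FAILS
Dual feasibility (all lambda_i >= 0): OK
Complementary slackness (lambda_i * g_i(x) = 0 for all i): OK

Verdict: the first failing condition is primal_feasibility -> primal.

primal


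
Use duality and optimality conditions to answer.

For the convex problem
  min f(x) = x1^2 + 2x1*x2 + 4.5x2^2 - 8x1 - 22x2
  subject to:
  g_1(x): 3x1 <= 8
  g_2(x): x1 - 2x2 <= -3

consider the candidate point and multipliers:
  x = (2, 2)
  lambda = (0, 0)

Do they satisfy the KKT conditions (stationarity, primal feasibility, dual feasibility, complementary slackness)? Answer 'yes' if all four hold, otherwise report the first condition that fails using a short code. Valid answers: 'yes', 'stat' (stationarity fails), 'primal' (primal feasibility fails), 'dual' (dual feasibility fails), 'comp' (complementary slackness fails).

Gradient of f: grad f(x) = Q x + c = (0, 0)
Constraint values g_i(x) = a_i^T x - b_i:
  g_1((2, 2)) = -2
  g_2((2, 2)) = 1
Stationarity residual: grad f(x) + sum_i lambda_i a_i = (0, 0)
  -> stationarity OK
Primal feasibility (all g_i <= 0): FAILS
Dual feasibility (all lambda_i >= 0): OK
Complementary slackness (lambda_i * g_i(x) = 0 for all i): OK

Verdict: the first failing condition is primal_feasibility -> primal.

primal


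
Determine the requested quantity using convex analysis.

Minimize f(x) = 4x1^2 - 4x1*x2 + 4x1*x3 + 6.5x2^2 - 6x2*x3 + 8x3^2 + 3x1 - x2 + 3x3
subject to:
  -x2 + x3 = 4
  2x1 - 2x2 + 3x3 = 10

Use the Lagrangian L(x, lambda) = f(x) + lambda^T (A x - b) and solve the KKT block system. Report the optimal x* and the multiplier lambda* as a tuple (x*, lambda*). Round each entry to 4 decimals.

Form the Lagrangian:
  L(x, lambda) = (1/2) x^T Q x + c^T x + lambda^T (A x - b)
Stationarity (grad_x L = 0): Q x + c + A^T lambda = 0.
Primal feasibility: A x = b.

This gives the KKT block system:
  [ Q   A^T ] [ x     ]   [-c ]
  [ A    0  ] [ lambda ] = [ b ]

Solving the linear system:
  x*      = (-0.0395, -1.9211, 2.0789)
  lambda* = (-19.6053, -9.3421)
  f(x*)   = 89.9408

x* = (-0.0395, -1.9211, 2.0789), lambda* = (-19.6053, -9.3421)


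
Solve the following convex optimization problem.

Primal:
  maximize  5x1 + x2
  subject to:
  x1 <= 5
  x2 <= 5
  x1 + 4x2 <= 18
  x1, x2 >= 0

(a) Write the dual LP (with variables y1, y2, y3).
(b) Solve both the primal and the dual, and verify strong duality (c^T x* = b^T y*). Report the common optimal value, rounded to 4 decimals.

The standard primal-dual pair for 'max c^T x s.t. A x <= b, x >= 0' is:
  Dual:  min b^T y  s.t.  A^T y >= c,  y >= 0.

So the dual LP is:
  minimize  5y1 + 5y2 + 18y3
  subject to:
    y1 + y3 >= 5
    y2 + 4y3 >= 1
    y1, y2, y3 >= 0

Solving the primal: x* = (5, 3.25).
  primal value c^T x* = 28.25.
Solving the dual: y* = (4.75, 0, 0.25).
  dual value b^T y* = 28.25.
Strong duality: c^T x* = b^T y*. Confirmed.

28.25


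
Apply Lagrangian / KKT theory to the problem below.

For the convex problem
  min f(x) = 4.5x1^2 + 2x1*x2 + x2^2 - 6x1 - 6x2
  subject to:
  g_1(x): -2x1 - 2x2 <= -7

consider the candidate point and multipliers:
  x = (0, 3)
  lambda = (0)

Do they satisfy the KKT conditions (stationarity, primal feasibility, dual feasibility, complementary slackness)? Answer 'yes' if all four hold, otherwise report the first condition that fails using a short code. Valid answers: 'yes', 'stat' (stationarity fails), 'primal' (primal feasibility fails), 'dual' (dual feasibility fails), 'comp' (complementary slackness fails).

Gradient of f: grad f(x) = Q x + c = (0, 0)
Constraint values g_i(x) = a_i^T x - b_i:
  g_1((0, 3)) = 1
Stationarity residual: grad f(x) + sum_i lambda_i a_i = (0, 0)
  -> stationarity OK
Primal feasibility (all g_i <= 0): FAILS
Dual feasibility (all lambda_i >= 0): OK
Complementary slackness (lambda_i * g_i(x) = 0 for all i): OK

Verdict: the first failing condition is primal_feasibility -> primal.

primal


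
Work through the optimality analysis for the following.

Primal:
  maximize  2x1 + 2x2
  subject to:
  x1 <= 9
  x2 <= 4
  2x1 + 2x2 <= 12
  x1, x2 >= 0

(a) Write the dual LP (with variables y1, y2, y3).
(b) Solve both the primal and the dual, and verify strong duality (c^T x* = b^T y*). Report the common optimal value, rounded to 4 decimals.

The standard primal-dual pair for 'max c^T x s.t. A x <= b, x >= 0' is:
  Dual:  min b^T y  s.t.  A^T y >= c,  y >= 0.

So the dual LP is:
  minimize  9y1 + 4y2 + 12y3
  subject to:
    y1 + 2y3 >= 2
    y2 + 2y3 >= 2
    y1, y2, y3 >= 0

Solving the primal: x* = (6, 0).
  primal value c^T x* = 12.
Solving the dual: y* = (0, 0, 1).
  dual value b^T y* = 12.
Strong duality: c^T x* = b^T y*. Confirmed.

12


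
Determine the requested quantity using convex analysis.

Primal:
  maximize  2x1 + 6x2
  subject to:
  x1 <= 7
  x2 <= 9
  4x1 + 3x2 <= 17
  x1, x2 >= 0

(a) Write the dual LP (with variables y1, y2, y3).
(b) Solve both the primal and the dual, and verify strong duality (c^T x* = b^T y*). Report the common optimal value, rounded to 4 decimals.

The standard primal-dual pair for 'max c^T x s.t. A x <= b, x >= 0' is:
  Dual:  min b^T y  s.t.  A^T y >= c,  y >= 0.

So the dual LP is:
  minimize  7y1 + 9y2 + 17y3
  subject to:
    y1 + 4y3 >= 2
    y2 + 3y3 >= 6
    y1, y2, y3 >= 0

Solving the primal: x* = (0, 5.6667).
  primal value c^T x* = 34.
Solving the dual: y* = (0, 0, 2).
  dual value b^T y* = 34.
Strong duality: c^T x* = b^T y*. Confirmed.

34


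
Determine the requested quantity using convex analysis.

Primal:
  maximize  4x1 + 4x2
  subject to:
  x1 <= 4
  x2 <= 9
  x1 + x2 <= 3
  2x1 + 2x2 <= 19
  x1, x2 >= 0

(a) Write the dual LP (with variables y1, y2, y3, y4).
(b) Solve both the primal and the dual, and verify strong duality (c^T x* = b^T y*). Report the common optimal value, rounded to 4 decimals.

The standard primal-dual pair for 'max c^T x s.t. A x <= b, x >= 0' is:
  Dual:  min b^T y  s.t.  A^T y >= c,  y >= 0.

So the dual LP is:
  minimize  4y1 + 9y2 + 3y3 + 19y4
  subject to:
    y1 + y3 + 2y4 >= 4
    y2 + y3 + 2y4 >= 4
    y1, y2, y3, y4 >= 0

Solving the primal: x* = (3, 0).
  primal value c^T x* = 12.
Solving the dual: y* = (0, 0, 4, 0).
  dual value b^T y* = 12.
Strong duality: c^T x* = b^T y*. Confirmed.

12


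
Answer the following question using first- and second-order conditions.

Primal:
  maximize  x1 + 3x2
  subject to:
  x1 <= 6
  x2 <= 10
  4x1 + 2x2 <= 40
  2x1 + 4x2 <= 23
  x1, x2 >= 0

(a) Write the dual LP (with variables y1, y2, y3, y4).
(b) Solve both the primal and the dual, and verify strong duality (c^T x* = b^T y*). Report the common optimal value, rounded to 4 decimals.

The standard primal-dual pair for 'max c^T x s.t. A x <= b, x >= 0' is:
  Dual:  min b^T y  s.t.  A^T y >= c,  y >= 0.

So the dual LP is:
  minimize  6y1 + 10y2 + 40y3 + 23y4
  subject to:
    y1 + 4y3 + 2y4 >= 1
    y2 + 2y3 + 4y4 >= 3
    y1, y2, y3, y4 >= 0

Solving the primal: x* = (0, 5.75).
  primal value c^T x* = 17.25.
Solving the dual: y* = (0, 0, 0, 0.75).
  dual value b^T y* = 17.25.
Strong duality: c^T x* = b^T y*. Confirmed.

17.25


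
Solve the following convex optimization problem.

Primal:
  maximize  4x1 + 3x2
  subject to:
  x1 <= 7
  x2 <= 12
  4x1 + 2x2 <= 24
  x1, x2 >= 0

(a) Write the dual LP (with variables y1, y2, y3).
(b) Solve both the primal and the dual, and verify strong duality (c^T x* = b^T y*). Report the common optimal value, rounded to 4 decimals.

The standard primal-dual pair for 'max c^T x s.t. A x <= b, x >= 0' is:
  Dual:  min b^T y  s.t.  A^T y >= c,  y >= 0.

So the dual LP is:
  minimize  7y1 + 12y2 + 24y3
  subject to:
    y1 + 4y3 >= 4
    y2 + 2y3 >= 3
    y1, y2, y3 >= 0

Solving the primal: x* = (0, 12).
  primal value c^T x* = 36.
Solving the dual: y* = (0, 1, 1).
  dual value b^T y* = 36.
Strong duality: c^T x* = b^T y*. Confirmed.

36


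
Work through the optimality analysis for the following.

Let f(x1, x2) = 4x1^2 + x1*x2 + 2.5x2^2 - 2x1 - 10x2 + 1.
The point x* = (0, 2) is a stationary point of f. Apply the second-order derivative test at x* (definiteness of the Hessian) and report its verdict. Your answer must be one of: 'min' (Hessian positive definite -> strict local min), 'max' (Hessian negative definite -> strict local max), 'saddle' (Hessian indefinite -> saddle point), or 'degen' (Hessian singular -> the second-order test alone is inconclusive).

Compute the Hessian H = grad^2 f:
  H = [[8, 1], [1, 5]]
Verify stationarity: grad f(x*) = H x* + g = (0, 0).
Eigenvalues of H: 4.6972, 8.3028.
Both eigenvalues > 0, so H is positive definite -> x* is a strict local min.

min


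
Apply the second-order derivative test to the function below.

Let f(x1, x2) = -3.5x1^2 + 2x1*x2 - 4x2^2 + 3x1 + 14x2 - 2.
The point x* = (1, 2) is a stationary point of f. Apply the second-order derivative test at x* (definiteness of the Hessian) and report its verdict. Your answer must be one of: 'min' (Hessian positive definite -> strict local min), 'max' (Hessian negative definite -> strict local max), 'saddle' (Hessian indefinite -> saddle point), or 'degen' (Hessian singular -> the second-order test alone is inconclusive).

Compute the Hessian H = grad^2 f:
  H = [[-7, 2], [2, -8]]
Verify stationarity: grad f(x*) = H x* + g = (0, 0).
Eigenvalues of H: -9.5616, -5.4384.
Both eigenvalues < 0, so H is negative definite -> x* is a strict local max.

max


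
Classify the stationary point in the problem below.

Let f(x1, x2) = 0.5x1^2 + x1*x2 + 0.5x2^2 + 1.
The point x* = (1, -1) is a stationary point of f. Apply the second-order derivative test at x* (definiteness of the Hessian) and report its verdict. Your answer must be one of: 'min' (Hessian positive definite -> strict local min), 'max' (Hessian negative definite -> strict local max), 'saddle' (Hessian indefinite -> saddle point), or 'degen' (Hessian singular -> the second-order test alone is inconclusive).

Compute the Hessian H = grad^2 f:
  H = [[1, 1], [1, 1]]
Verify stationarity: grad f(x*) = H x* + g = (0, 0).
Eigenvalues of H: 0, 2.
H has a zero eigenvalue (singular; positive semidefinite but not definite), so H is neither positive definite, negative definite, nor indefinite. The second-order test alone is inconclusive -> degen.
(Indeed, f is constant along the null direction of H through x*, so x* is not a strict local extremum.)

degen


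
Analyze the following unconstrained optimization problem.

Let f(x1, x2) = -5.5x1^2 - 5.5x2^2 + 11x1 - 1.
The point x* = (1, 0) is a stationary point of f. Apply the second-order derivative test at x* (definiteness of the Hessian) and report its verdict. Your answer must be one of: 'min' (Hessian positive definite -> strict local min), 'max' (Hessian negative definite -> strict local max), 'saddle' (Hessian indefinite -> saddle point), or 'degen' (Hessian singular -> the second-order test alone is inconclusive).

Compute the Hessian H = grad^2 f:
  H = [[-11, 0], [0, -11]]
Verify stationarity: grad f(x*) = H x* + g = (0, 0).
Eigenvalues of H: -11, -11.
Both eigenvalues < 0, so H is negative definite -> x* is a strict local max.

max


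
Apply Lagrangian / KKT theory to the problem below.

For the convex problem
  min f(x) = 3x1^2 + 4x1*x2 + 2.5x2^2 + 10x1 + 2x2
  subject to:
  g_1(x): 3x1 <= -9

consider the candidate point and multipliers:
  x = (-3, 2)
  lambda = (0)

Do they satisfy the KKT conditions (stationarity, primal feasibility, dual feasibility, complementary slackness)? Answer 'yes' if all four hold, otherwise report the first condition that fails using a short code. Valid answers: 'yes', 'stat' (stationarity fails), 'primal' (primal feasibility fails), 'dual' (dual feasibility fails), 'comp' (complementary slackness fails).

Gradient of f: grad f(x) = Q x + c = (0, 0)
Constraint values g_i(x) = a_i^T x - b_i:
  g_1((-3, 2)) = 0
Stationarity residual: grad f(x) + sum_i lambda_i a_i = (0, 0)
  -> stationarity OK
Primal feasibility (all g_i <= 0): OK
Dual feasibility (all lambda_i >= 0): OK
Complementary slackness (lambda_i * g_i(x) = 0 for all i): OK

Verdict: yes, KKT holds.

yes


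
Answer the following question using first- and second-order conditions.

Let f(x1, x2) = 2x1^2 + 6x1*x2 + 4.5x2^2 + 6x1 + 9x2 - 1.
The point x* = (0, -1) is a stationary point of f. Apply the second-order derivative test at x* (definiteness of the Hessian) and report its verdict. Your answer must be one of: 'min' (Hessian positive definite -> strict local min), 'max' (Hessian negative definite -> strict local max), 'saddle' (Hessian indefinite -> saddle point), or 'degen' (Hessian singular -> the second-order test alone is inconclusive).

Compute the Hessian H = grad^2 f:
  H = [[4, 6], [6, 9]]
Verify stationarity: grad f(x*) = H x* + g = (0, 0).
Eigenvalues of H: 0, 13.
H has a zero eigenvalue (singular; positive semidefinite but not definite), so H is neither positive definite, negative definite, nor indefinite. The second-order test alone is inconclusive -> degen.
(Indeed, f is constant along the null direction of H through x*, so x* is not a strict local extremum.)

degen


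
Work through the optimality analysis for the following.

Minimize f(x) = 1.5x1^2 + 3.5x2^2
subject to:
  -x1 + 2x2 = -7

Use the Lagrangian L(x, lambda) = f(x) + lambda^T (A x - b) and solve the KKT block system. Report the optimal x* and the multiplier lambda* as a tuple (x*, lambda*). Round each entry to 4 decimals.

Form the Lagrangian:
  L(x, lambda) = (1/2) x^T Q x + c^T x + lambda^T (A x - b)
Stationarity (grad_x L = 0): Q x + c + A^T lambda = 0.
Primal feasibility: A x = b.

This gives the KKT block system:
  [ Q   A^T ] [ x     ]   [-c ]
  [ A    0  ] [ lambda ] = [ b ]

Solving the linear system:
  x*      = (2.5789, -2.2105)
  lambda* = (7.7368)
  f(x*)   = 27.0789

x* = (2.5789, -2.2105), lambda* = (7.7368)


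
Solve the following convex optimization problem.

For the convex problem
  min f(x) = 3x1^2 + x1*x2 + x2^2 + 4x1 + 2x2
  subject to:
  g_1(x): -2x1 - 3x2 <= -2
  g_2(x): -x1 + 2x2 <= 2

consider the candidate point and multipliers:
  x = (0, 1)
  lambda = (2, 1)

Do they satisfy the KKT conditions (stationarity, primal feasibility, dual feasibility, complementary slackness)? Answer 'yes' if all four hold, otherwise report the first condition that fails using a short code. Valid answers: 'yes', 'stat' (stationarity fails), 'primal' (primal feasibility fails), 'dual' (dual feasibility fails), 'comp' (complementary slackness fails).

Gradient of f: grad f(x) = Q x + c = (5, 4)
Constraint values g_i(x) = a_i^T x - b_i:
  g_1((0, 1)) = -1
  g_2((0, 1)) = 0
Stationarity residual: grad f(x) + sum_i lambda_i a_i = (0, 0)
  -> stationarity OK
Primal feasibility (all g_i <= 0): OK
Dual feasibility (all lambda_i >= 0): OK
Complementary slackness (lambda_i * g_i(x) = 0 for all i): FAILS

Verdict: the first failing condition is complementary_slackness -> comp.

comp


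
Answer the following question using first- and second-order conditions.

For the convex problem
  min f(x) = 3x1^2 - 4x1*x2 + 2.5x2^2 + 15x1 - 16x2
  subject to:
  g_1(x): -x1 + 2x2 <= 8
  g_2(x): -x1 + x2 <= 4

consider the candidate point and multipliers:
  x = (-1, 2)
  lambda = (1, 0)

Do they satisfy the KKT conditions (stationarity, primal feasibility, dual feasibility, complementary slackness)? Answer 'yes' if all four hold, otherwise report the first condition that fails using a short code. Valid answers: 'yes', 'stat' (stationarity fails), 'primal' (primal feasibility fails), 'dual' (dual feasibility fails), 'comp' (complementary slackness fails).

Gradient of f: grad f(x) = Q x + c = (1, -2)
Constraint values g_i(x) = a_i^T x - b_i:
  g_1((-1, 2)) = -3
  g_2((-1, 2)) = -1
Stationarity residual: grad f(x) + sum_i lambda_i a_i = (0, 0)
  -> stationarity OK
Primal feasibility (all g_i <= 0): OK
Dual feasibility (all lambda_i >= 0): OK
Complementary slackness (lambda_i * g_i(x) = 0 for all i): FAILS

Verdict: the first failing condition is complementary_slackness -> comp.

comp


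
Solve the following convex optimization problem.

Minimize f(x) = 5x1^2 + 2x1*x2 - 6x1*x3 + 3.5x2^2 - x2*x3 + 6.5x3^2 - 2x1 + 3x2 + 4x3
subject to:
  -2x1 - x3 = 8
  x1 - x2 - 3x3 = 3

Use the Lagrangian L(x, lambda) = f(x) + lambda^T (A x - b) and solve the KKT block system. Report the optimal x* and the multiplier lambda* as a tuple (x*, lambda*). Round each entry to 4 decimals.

Form the Lagrangian:
  L(x, lambda) = (1/2) x^T Q x + c^T x + lambda^T (A x - b)
Stationarity (grad_x L = 0): Q x + c + A^T lambda = 0.
Primal feasibility: A x = b.

This gives the KKT block system:
  [ Q   A^T ] [ x     ]   [-c ]
  [ A    0  ] [ lambda ] = [ b ]

Solving the linear system:
  x*      = (-2.9608, 0.2742, -2.0784)
  lambda* = (-8.7567, 1.0763)
  f(x*)   = 32.6278

x* = (-2.9608, 0.2742, -2.0784), lambda* = (-8.7567, 1.0763)


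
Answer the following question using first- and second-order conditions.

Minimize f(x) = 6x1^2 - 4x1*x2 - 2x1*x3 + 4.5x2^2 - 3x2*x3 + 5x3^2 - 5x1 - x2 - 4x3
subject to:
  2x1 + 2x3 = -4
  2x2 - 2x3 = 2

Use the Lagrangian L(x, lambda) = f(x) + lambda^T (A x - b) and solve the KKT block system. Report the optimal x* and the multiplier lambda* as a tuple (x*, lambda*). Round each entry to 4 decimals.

Form the Lagrangian:
  L(x, lambda) = (1/2) x^T Q x + c^T x + lambda^T (A x - b)
Stationarity (grad_x L = 0): Q x + c + A^T lambda = 0.
Primal feasibility: A x = b.

This gives the KKT block system:
  [ Q   A^T ] [ x     ]   [-c ]
  [ A    0  ] [ lambda ] = [ b ]

Solving the linear system:
  x*      = (-0.7568, -0.2432, -1.2432)
  lambda* = (5.3108, -1.7838)
  f(x*)   = 16.9054

x* = (-0.7568, -0.2432, -1.2432), lambda* = (5.3108, -1.7838)


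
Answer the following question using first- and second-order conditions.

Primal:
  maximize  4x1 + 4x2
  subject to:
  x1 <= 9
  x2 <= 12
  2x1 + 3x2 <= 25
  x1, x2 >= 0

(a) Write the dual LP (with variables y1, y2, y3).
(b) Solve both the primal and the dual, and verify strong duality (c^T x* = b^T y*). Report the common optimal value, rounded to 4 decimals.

The standard primal-dual pair for 'max c^T x s.t. A x <= b, x >= 0' is:
  Dual:  min b^T y  s.t.  A^T y >= c,  y >= 0.

So the dual LP is:
  minimize  9y1 + 12y2 + 25y3
  subject to:
    y1 + 2y3 >= 4
    y2 + 3y3 >= 4
    y1, y2, y3 >= 0

Solving the primal: x* = (9, 2.3333).
  primal value c^T x* = 45.3333.
Solving the dual: y* = (1.3333, 0, 1.3333).
  dual value b^T y* = 45.3333.
Strong duality: c^T x* = b^T y*. Confirmed.

45.3333


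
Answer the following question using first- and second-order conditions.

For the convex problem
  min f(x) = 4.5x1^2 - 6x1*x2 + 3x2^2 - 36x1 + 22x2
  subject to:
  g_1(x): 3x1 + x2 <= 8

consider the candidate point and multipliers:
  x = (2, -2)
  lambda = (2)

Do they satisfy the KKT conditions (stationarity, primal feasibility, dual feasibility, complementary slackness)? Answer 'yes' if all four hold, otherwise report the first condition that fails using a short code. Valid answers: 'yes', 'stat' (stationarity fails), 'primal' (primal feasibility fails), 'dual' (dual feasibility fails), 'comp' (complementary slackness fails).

Gradient of f: grad f(x) = Q x + c = (-6, -2)
Constraint values g_i(x) = a_i^T x - b_i:
  g_1((2, -2)) = -4
Stationarity residual: grad f(x) + sum_i lambda_i a_i = (0, 0)
  -> stationarity OK
Primal feasibility (all g_i <= 0): OK
Dual feasibility (all lambda_i >= 0): OK
Complementary slackness (lambda_i * g_i(x) = 0 for all i): FAILS

Verdict: the first failing condition is complementary_slackness -> comp.

comp


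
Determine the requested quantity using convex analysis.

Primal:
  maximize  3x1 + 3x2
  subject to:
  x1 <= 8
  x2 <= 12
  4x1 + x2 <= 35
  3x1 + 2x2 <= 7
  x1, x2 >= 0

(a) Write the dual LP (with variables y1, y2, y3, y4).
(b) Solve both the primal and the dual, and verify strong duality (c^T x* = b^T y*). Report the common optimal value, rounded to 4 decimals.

The standard primal-dual pair for 'max c^T x s.t. A x <= b, x >= 0' is:
  Dual:  min b^T y  s.t.  A^T y >= c,  y >= 0.

So the dual LP is:
  minimize  8y1 + 12y2 + 35y3 + 7y4
  subject to:
    y1 + 4y3 + 3y4 >= 3
    y2 + y3 + 2y4 >= 3
    y1, y2, y3, y4 >= 0

Solving the primal: x* = (0, 3.5).
  primal value c^T x* = 10.5.
Solving the dual: y* = (0, 0, 0, 1.5).
  dual value b^T y* = 10.5.
Strong duality: c^T x* = b^T y*. Confirmed.

10.5


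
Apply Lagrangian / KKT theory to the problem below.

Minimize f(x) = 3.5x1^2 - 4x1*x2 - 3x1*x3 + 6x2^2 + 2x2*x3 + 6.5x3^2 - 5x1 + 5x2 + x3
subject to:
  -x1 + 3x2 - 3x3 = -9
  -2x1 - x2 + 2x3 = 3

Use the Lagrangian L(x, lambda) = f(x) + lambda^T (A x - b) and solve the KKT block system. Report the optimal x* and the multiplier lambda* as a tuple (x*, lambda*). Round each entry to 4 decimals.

Form the Lagrangian:
  L(x, lambda) = (1/2) x^T Q x + c^T x + lambda^T (A x - b)
Stationarity (grad_x L = 0): Q x + c + A^T lambda = 0.
Primal feasibility: A x = b.

This gives the KKT block system:
  [ Q   A^T ] [ x     ]   [-c ]
  [ A    0  ] [ lambda ] = [ b ]

Solving the linear system:
  x*      = (0.5721, -1.4745, 1.3348)
  lambda* = (3.6463, -1.3741)
  f(x*)   = 14.0204

x* = (0.5721, -1.4745, 1.3348), lambda* = (3.6463, -1.3741)


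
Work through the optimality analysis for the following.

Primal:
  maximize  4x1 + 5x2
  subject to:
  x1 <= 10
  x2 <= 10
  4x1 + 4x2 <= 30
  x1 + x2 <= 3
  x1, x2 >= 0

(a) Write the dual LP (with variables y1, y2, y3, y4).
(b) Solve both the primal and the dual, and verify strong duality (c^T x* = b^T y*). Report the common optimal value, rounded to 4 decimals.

The standard primal-dual pair for 'max c^T x s.t. A x <= b, x >= 0' is:
  Dual:  min b^T y  s.t.  A^T y >= c,  y >= 0.

So the dual LP is:
  minimize  10y1 + 10y2 + 30y3 + 3y4
  subject to:
    y1 + 4y3 + y4 >= 4
    y2 + 4y3 + y4 >= 5
    y1, y2, y3, y4 >= 0

Solving the primal: x* = (0, 3).
  primal value c^T x* = 15.
Solving the dual: y* = (0, 0, 0, 5).
  dual value b^T y* = 15.
Strong duality: c^T x* = b^T y*. Confirmed.

15


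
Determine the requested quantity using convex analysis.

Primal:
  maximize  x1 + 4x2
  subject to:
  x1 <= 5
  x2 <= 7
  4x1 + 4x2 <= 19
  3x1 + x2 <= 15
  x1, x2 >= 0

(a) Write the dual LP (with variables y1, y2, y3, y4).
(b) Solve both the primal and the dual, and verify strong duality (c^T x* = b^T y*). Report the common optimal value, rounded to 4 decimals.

The standard primal-dual pair for 'max c^T x s.t. A x <= b, x >= 0' is:
  Dual:  min b^T y  s.t.  A^T y >= c,  y >= 0.

So the dual LP is:
  minimize  5y1 + 7y2 + 19y3 + 15y4
  subject to:
    y1 + 4y3 + 3y4 >= 1
    y2 + 4y3 + y4 >= 4
    y1, y2, y3, y4 >= 0

Solving the primal: x* = (0, 4.75).
  primal value c^T x* = 19.
Solving the dual: y* = (0, 0, 1, 0).
  dual value b^T y* = 19.
Strong duality: c^T x* = b^T y*. Confirmed.

19


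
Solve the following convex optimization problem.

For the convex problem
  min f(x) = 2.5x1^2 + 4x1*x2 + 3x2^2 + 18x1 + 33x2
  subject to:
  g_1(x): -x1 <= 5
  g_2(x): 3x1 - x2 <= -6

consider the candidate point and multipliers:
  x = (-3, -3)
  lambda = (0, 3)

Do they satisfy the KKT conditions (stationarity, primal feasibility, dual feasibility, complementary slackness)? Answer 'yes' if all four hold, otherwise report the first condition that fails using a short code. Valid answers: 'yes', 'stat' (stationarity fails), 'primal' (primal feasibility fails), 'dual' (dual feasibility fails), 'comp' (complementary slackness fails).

Gradient of f: grad f(x) = Q x + c = (-9, 3)
Constraint values g_i(x) = a_i^T x - b_i:
  g_1((-3, -3)) = -2
  g_2((-3, -3)) = 0
Stationarity residual: grad f(x) + sum_i lambda_i a_i = (0, 0)
  -> stationarity OK
Primal feasibility (all g_i <= 0): OK
Dual feasibility (all lambda_i >= 0): OK
Complementary slackness (lambda_i * g_i(x) = 0 for all i): OK

Verdict: yes, KKT holds.

yes


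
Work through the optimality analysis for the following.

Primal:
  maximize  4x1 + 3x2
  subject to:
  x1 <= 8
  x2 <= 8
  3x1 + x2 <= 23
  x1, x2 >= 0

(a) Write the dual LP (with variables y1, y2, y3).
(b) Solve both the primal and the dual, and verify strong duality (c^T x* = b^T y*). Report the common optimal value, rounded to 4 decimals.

The standard primal-dual pair for 'max c^T x s.t. A x <= b, x >= 0' is:
  Dual:  min b^T y  s.t.  A^T y >= c,  y >= 0.

So the dual LP is:
  minimize  8y1 + 8y2 + 23y3
  subject to:
    y1 + 3y3 >= 4
    y2 + y3 >= 3
    y1, y2, y3 >= 0

Solving the primal: x* = (5, 8).
  primal value c^T x* = 44.
Solving the dual: y* = (0, 1.6667, 1.3333).
  dual value b^T y* = 44.
Strong duality: c^T x* = b^T y*. Confirmed.

44


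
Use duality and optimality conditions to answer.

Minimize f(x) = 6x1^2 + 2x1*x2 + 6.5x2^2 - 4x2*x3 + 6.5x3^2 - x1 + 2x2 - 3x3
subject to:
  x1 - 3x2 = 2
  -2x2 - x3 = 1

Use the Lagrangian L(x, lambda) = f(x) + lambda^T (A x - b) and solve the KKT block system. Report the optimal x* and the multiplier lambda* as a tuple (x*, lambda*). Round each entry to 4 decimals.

Form the Lagrangian:
  L(x, lambda) = (1/2) x^T Q x + c^T x + lambda^T (A x - b)
Stationarity (grad_x L = 0): Q x + c + A^T lambda = 0.
Primal feasibility: A x = b.

This gives the KKT block system:
  [ Q   A^T ] [ x     ]   [-c ]
  [ A    0  ] [ lambda ] = [ b ]

Solving the linear system:
  x*      = (0.3433, -0.5522, 0.1045)
  lambda* = (-2.0149, 0.5672)
  f(x*)   = 0.8507

x* = (0.3433, -0.5522, 0.1045), lambda* = (-2.0149, 0.5672)


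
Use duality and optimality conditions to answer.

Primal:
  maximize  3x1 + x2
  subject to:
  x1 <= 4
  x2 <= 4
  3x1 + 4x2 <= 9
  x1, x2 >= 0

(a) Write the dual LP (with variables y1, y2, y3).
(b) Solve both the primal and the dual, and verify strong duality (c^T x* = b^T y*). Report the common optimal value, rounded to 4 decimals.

The standard primal-dual pair for 'max c^T x s.t. A x <= b, x >= 0' is:
  Dual:  min b^T y  s.t.  A^T y >= c,  y >= 0.

So the dual LP is:
  minimize  4y1 + 4y2 + 9y3
  subject to:
    y1 + 3y3 >= 3
    y2 + 4y3 >= 1
    y1, y2, y3 >= 0

Solving the primal: x* = (3, 0).
  primal value c^T x* = 9.
Solving the dual: y* = (0, 0, 1).
  dual value b^T y* = 9.
Strong duality: c^T x* = b^T y*. Confirmed.

9


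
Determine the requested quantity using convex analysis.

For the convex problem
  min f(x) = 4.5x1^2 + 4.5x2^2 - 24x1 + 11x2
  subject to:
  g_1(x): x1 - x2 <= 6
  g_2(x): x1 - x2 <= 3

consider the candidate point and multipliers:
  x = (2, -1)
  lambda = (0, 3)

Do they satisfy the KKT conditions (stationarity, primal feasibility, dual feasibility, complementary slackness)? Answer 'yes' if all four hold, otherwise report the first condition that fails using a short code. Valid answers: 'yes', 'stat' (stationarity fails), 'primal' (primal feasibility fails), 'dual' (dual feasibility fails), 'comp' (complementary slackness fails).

Gradient of f: grad f(x) = Q x + c = (-6, 2)
Constraint values g_i(x) = a_i^T x - b_i:
  g_1((2, -1)) = -3
  g_2((2, -1)) = 0
Stationarity residual: grad f(x) + sum_i lambda_i a_i = (-3, -1)
  -> stationarity FAILS
Primal feasibility (all g_i <= 0): OK
Dual feasibility (all lambda_i >= 0): OK
Complementary slackness (lambda_i * g_i(x) = 0 for all i): OK

Verdict: the first failing condition is stationarity -> stat.

stat


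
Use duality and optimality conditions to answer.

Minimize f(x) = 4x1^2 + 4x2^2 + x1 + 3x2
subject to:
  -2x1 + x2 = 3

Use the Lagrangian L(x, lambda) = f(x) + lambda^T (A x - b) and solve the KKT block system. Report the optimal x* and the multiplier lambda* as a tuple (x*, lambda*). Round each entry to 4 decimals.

Form the Lagrangian:
  L(x, lambda) = (1/2) x^T Q x + c^T x + lambda^T (A x - b)
Stationarity (grad_x L = 0): Q x + c + A^T lambda = 0.
Primal feasibility: A x = b.

This gives the KKT block system:
  [ Q   A^T ] [ x     ]   [-c ]
  [ A    0  ] [ lambda ] = [ b ]

Solving the linear system:
  x*      = (-1.375, 0.25)
  lambda* = (-5)
  f(x*)   = 7.1875

x* = (-1.375, 0.25), lambda* = (-5)


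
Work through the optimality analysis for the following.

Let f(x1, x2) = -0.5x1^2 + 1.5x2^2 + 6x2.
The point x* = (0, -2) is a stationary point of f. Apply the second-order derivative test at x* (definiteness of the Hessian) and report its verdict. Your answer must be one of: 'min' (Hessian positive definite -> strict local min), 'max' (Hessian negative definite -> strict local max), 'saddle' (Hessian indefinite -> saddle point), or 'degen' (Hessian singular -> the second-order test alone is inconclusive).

Compute the Hessian H = grad^2 f:
  H = [[-1, 0], [0, 3]]
Verify stationarity: grad f(x*) = H x* + g = (0, 0).
Eigenvalues of H: -1, 3.
Eigenvalues have mixed signs, so H is indefinite -> x* is a saddle point.

saddle


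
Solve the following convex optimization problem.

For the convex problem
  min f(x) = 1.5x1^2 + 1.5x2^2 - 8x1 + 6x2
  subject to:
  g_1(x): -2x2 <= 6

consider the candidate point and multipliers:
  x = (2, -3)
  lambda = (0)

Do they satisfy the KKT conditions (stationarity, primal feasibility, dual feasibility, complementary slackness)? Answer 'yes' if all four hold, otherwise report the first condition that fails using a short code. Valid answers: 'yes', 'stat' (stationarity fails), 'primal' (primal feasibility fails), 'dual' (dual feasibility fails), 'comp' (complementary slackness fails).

Gradient of f: grad f(x) = Q x + c = (-2, -3)
Constraint values g_i(x) = a_i^T x - b_i:
  g_1((2, -3)) = 0
Stationarity residual: grad f(x) + sum_i lambda_i a_i = (-2, -3)
  -> stationarity FAILS
Primal feasibility (all g_i <= 0): OK
Dual feasibility (all lambda_i >= 0): OK
Complementary slackness (lambda_i * g_i(x) = 0 for all i): OK

Verdict: the first failing condition is stationarity -> stat.

stat


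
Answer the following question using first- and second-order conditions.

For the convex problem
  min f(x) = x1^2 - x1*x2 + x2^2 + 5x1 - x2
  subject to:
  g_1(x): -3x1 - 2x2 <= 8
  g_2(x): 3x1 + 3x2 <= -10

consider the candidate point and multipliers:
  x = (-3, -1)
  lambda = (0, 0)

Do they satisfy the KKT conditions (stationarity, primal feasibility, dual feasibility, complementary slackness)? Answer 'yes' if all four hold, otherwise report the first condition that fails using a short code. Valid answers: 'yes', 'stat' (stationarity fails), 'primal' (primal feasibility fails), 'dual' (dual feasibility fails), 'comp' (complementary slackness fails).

Gradient of f: grad f(x) = Q x + c = (0, 0)
Constraint values g_i(x) = a_i^T x - b_i:
  g_1((-3, -1)) = 3
  g_2((-3, -1)) = -2
Stationarity residual: grad f(x) + sum_i lambda_i a_i = (0, 0)
  -> stationarity OK
Primal feasibility (all g_i <= 0): FAILS
Dual feasibility (all lambda_i >= 0): OK
Complementary slackness (lambda_i * g_i(x) = 0 for all i): OK

Verdict: the first failing condition is primal_feasibility -> primal.

primal


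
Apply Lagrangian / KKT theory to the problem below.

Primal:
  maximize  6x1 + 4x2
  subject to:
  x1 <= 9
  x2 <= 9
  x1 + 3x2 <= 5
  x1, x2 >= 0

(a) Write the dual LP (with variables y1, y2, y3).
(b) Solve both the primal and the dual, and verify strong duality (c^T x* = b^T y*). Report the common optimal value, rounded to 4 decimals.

The standard primal-dual pair for 'max c^T x s.t. A x <= b, x >= 0' is:
  Dual:  min b^T y  s.t.  A^T y >= c,  y >= 0.

So the dual LP is:
  minimize  9y1 + 9y2 + 5y3
  subject to:
    y1 + y3 >= 6
    y2 + 3y3 >= 4
    y1, y2, y3 >= 0

Solving the primal: x* = (5, 0).
  primal value c^T x* = 30.
Solving the dual: y* = (0, 0, 6).
  dual value b^T y* = 30.
Strong duality: c^T x* = b^T y*. Confirmed.

30


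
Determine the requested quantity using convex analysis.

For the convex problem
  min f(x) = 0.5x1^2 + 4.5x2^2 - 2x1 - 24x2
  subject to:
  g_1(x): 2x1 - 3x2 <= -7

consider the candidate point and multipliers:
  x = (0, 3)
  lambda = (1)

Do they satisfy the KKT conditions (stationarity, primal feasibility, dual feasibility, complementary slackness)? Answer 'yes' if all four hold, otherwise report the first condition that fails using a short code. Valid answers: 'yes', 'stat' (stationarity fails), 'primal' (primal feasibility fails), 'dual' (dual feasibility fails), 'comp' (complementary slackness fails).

Gradient of f: grad f(x) = Q x + c = (-2, 3)
Constraint values g_i(x) = a_i^T x - b_i:
  g_1((0, 3)) = -2
Stationarity residual: grad f(x) + sum_i lambda_i a_i = (0, 0)
  -> stationarity OK
Primal feasibility (all g_i <= 0): OK
Dual feasibility (all lambda_i >= 0): OK
Complementary slackness (lambda_i * g_i(x) = 0 for all i): FAILS

Verdict: the first failing condition is complementary_slackness -> comp.

comp
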